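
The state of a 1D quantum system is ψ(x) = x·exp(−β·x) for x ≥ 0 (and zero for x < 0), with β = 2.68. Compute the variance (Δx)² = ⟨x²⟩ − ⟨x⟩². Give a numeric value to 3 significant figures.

Compute ⟨x⟩ and ⟨x²⟩ separately, then (Δx)² = ⟨x²⟩ − ⟨x⟩².
Every integrand reduces to terms xʲ·e^(−2βx) on [0, ∞); use ∫₀^∞ xʲ·e^(−2βx) dx = j!/(2β)^(j+1).
Normalization: ∫|ψ|² dx = 0.012988.
⟨x⟩ = 0.55970 and ⟨x²⟩ = 0.41769.
(Δx)² = 0.41769 − (0.55970)² = 0.10442.

0.104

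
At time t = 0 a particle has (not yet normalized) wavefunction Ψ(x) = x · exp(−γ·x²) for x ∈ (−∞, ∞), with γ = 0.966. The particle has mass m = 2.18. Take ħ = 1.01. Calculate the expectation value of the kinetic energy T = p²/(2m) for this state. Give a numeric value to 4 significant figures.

0.6780

T = −(ħ²/2m) d²/dx², so ⟨T⟩ = −(ħ²/2m) ∫ Ψ*·Ψ'' dx / ∫|Ψ|² dx; with m = 2.18.
Expand each integrand as polynomial × e^(−2γx²) and use ∫x^(2j)·e^(−2γx²) dx = (2j−1)!!/(4γ)^j · √(π/(2γ)), odd powers → 0; here √(π/(2γ)) = 1.2752. Differentiate with the product rule, d/dx e^(−γx²) = −2γx·e^(−γx²).
State is unnormalized: ∫|Ψ|² dx = 0.33002, and ∫Ψ*·(−ħ²/2m · Ψ'') dx = 0.22376, so ⟨T⟩ = 0.22376 / 0.33002.
⟨T⟩ = 0.67804.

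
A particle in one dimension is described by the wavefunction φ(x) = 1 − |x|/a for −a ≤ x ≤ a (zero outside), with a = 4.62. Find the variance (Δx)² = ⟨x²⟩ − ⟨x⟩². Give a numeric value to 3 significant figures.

Compute ⟨x⟩ and ⟨x²⟩ separately, then (Δx)² = ⟨x²⟩ − ⟨x⟩².
φ is even, so ∫ over [−a, a] = 2∫₀ᵃ with φ = 1 − x/a there: ∫₀ᵃ (1 − x/a)² dx = a/3, ∫₀ᵃ x²(1 − x/a)² dx = a³/30, ∫₀ᵃ x⁴(1 − x/a)² dx = a⁵/105.
Normalization: ∫|φ|² dx = 3.0800.
⟨x⟩ = 0.0000 and ⟨x²⟩ = 2.1344.
(Δx)² = 2.1344 − (0.0000)² = 2.1344.

2.13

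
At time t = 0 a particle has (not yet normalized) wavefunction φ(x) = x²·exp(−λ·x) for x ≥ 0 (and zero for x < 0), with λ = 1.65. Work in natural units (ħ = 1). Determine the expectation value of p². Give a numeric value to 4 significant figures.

0.9075

p² φ = −ħ² d²φ/dx²; ⟨p²⟩ = −ħ² ∫ φ*·φ'' dx / ∫|φ|² dx.
Differentiate x²·exp(−λ·x) with the product rule; every integrand then reduces to terms xʲ·e^(−2λx) on [0, ∞), with ∫₀^∞ xʲ·e^(−2λx) dx = j!/(2λ)^(j+1).
State is unnormalized: ∫|φ|² dx = 0.061326, and ∫φ*·(−ħ² φ'') dx = 0.055653, so ⟨p²⟩ = 0.055653 / 0.061326.
⟨p²⟩ = 0.90750.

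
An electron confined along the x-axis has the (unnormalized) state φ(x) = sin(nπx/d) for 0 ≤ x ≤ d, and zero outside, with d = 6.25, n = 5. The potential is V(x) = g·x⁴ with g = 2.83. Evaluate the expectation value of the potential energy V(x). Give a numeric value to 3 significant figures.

⟨V⟩ = ∫ V(x)·|φ|² dx / ∫|φ|² dx.
With sin²θ = (1 − cos2θ)/2 on 0 ≤ x ≤ d: ∫sin²(nπx/d) dx = d/2, ∫x·sin²(nπx/d) dx = d²/4, ∫x²·sin²(nπx/d) dx = d³·(1/6 − 1/(4n²π²)); higher powers xᵏ the same way, integrating xᵏ·cos(2nπx/d) by parts.
State is unnormalized: ∫|φ|² dx = 3.1250, and ∫φ*·V(x)·φ dx = 2644.5, so ⟨V⟩ = 2644.5 / 3.1250.
⟨V⟩ = 846.25.

846.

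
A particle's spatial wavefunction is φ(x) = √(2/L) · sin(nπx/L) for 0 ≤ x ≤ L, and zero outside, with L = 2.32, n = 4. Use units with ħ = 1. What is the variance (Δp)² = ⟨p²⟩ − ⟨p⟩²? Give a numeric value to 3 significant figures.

Compute ⟨p⟩ and ⟨p²⟩ separately; (Δp)² = ⟨p²⟩ − ⟨p⟩².
d/dx sin(nπx/L) = (nπ/L)·cos(nπx/L) and d²/dx² sin(nπx/L) = −(nπ/L)²·sin(nπx/L); on 0 ≤ x ≤ L, ∫sin²(nπx/L) dx = L/2 and ∫sin(nπx/L)·cos(nπx/L) dx = 0.
⟨p⟩ = 0.0000 and ⟨p²⟩ = 29.339.
(Δp)² = 29.339 − (0.0000)² = 29.339.

29.3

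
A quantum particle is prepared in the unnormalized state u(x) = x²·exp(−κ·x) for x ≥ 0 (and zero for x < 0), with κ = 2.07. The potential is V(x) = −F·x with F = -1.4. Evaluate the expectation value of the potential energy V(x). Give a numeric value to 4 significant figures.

1.691

⟨V⟩ = ∫ V(x)·|u|² dx / ∫|u|² dx.
Every integrand reduces to terms xʲ·e^(−2κx) on [0, ∞); use ∫₀^∞ xʲ·e^(−2κx) dx = j!/(2κ)^(j+1).
State is unnormalized: ∫|u|² dx = 0.019734, and ∫u*·V(x)·u dx = 0.033366, so ⟨V⟩ = 0.033366 / 0.019734.
⟨V⟩ = 1.6908.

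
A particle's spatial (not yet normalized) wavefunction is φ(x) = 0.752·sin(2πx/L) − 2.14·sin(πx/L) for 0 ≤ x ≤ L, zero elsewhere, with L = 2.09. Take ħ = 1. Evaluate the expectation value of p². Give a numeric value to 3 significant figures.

3.00

p² φ = −ħ² d²φ/dx²; ⟨p²⟩ = −ħ² ∫ φ*·φ'' dx / ∫|φ|² dx.
d²/dx² sin(jπx/L) = −(jπ/L)²·sin(jπx/L); on 0 ≤ x ≤ L, ∫sin²(jπx/L) dx = L/2 and ∫sin(jπx/L)·sin(lπx/L) dx = 0 for j ≠ l, so only diagonal terms survive in ∫|φ|² and ∫φ·φ″; ∫φ·φ′ dx = [φ²/2] between the walls = 0.
State is unnormalized: ∫|φ|² dx = 5.3766, and ∫φ*·(−ħ² φ'') dx = 16.154, so ⟨p²⟩ = 16.154 / 5.3766.
⟨p²⟩ = 3.0045.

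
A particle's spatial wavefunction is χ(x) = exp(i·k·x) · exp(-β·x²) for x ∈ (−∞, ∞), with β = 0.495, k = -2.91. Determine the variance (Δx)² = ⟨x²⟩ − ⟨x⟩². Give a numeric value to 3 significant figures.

0.505

Compute ⟨x⟩ and ⟨x²⟩ separately, then (Δx)² = ⟨x²⟩ − ⟨x⟩².
Gaussian moments: ∫x^(2j)·e^(−2βx²) dx = (2j−1)!!/(4β)^j · √(π/(2β)), odd powers integrate to 0; here √(π/(2β)) = 1.7814.
Normalization: ∫|χ|² dx = 1.7814.
⟨x⟩ = 0.0000 and ⟨x²⟩ = 0.50505.
(Δx)² = 0.50505 − (0.0000)² = 0.50505.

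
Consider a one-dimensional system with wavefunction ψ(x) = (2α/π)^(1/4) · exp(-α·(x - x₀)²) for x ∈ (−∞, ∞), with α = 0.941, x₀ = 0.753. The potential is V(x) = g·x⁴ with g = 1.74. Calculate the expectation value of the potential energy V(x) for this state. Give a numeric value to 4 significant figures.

⟨V⟩ = ∫ V(x)·|ψ|² dx.
Gaussian moments (u = x − x₀): ∫u^(2j)·e^(−2αu²) du = (2j−1)!!/(4α)^j · √(π/(2α)), odd powers integrate to 0; here √(π/(2α)) = 1.2920.
⟨V⟩ = 2.5005.

2.501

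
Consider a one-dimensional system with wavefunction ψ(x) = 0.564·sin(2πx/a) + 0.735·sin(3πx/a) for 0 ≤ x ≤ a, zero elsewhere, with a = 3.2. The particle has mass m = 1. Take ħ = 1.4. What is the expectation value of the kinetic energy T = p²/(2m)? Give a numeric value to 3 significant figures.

T = −(ħ²/2m) d²/dx², so ⟨T⟩ = −(ħ²/2m) ∫ ψ*·ψ'' dx / ∫|ψ|² dx; with m = 1.
d²/dx² sin(jπx/a) = −(jπ/a)²·sin(jπx/a); on 0 ≤ x ≤ a, ∫sin²(jπx/a) dx = a/2 and ∫sin(jπx/a)·sin(lπx/a) dx = 0 for j ≠ l, so only diagonal terms survive in ∫|ψ|² and ∫ψ·ψ″; ∫ψ·ψ′ dx = [ψ²/2] between the walls = 0.
State is unnormalized: ∫|ψ|² dx = 1.3733, and ∫ψ*·(−ħ²/2m · ψ'') dx = 9.2708, so ⟨T⟩ = 9.2708 / 1.3733.
⟨T⟩ = 6.7507.

6.75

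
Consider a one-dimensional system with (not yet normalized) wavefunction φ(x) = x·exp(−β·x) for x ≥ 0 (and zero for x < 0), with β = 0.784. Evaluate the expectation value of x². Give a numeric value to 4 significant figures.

⟨x²⟩ = ∫ x²·|φ|² dx / ∫|φ|² dx (integrals over the domain).
Every integrand reduces to terms xʲ·e^(−2βx) on [0, ∞); use ∫₀^∞ xʲ·e^(−2βx) dx = j!/(2β)^(j+1).
State is unnormalized: ∫|φ|² dx = 0.51879, and ∫φ*·x²·φ dx = 2.5321, so ⟨x²⟩ = 2.5321 / 0.51879.
⟨x²⟩ = 4.8808.

4.881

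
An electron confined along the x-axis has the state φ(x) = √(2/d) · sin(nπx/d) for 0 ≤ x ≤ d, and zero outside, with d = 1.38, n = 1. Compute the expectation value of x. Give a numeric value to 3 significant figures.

⟨x⟩ = ∫ x·|φ|² dx (integrals over the domain).
With sin²θ = (1 − cos2θ)/2 on 0 ≤ x ≤ d: ∫sin²(nπx/d) dx = d/2, ∫x·sin²(nπx/d) dx = d²/4, ∫x²·sin²(nπx/d) dx = d³·(1/6 − 1/(4n²π²)); higher powers xᵏ the same way, integrating xᵏ·cos(2nπx/d) by parts.
⟨x⟩ = 0.69000.

0.690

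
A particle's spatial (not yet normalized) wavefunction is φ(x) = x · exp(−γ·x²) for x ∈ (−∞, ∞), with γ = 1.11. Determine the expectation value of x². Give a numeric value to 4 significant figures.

⟨x²⟩ = ∫ x²·|φ|² dx / ∫|φ|² dx (integrals over the domain).
Expand each integrand as polynomial × e^(−2γx²) and use ∫x^(2j)·e^(−2γx²) dx = (2j−1)!!/(4γ)^j · √(π/(2γ)), odd powers → 0; here √(π/(2γ)) = 1.1896.
State is unnormalized: ∫|φ|² dx = 0.26793, and ∫φ*·x²·φ dx = 0.18103, so ⟨x²⟩ = 0.18103 / 0.26793.
⟨x²⟩ = 0.67568.

0.6757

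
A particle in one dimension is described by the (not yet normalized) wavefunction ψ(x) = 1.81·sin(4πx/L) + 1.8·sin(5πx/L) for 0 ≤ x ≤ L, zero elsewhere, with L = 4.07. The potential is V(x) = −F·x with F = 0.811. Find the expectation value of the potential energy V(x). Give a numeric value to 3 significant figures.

-0.990

⟨V⟩ = ∫ V(x)·|ψ|² dx / ∫|ψ|² dx.
On 0 ≤ x ≤ L (j ≠ l): ∫sin²(jπx/L) dx = L/2, ∫sin(jπx/L)·sin(lπx/L) dx = 0; diagonal moments ∫x·sin²(jπx/L) dx = L²/4, ∫x²·sin²(jπx/L) dx = L³·(1/6 − 1/(4j²π²)); cross terms ∫x·sin(jπx/L)·sin(lπx/L) dx = 0 for j + l even and −4jlL²/(π²(j² − l²)²) for j + l odd, ∫x²·sin(jπx/L)·sin(lπx/L) dx = (−1)^(j+l)·4jlL³/(π²(j² − l²)²); higher powers the same way via product-to-sum and parts.
State is unnormalized: ∫|ψ|² dx = 13.260, and ∫ψ*·V(x)·ψ dx = -13.125, so ⟨V⟩ = -13.125 / 13.260.
⟨V⟩ = -0.98978.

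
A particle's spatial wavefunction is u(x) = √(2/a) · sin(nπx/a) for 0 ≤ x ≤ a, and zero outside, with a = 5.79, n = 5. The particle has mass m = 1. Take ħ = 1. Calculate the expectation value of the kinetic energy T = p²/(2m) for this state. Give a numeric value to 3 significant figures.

3.68

T = −(ħ²/2m) d²/dx², so ⟨T⟩ = −(ħ²/2m) ∫ u*·u'' dx; with m = 1.
d/dx sin(nπx/a) = (nπ/a)·cos(nπx/a) and d²/dx² sin(nπx/a) = −(nπ/a)²·sin(nπx/a); on 0 ≤ x ≤ a, ∫sin²(nπx/a) dx = a/2 and ∫sin(nπx/a)·cos(nπx/a) dx = 0.
⟨T⟩ = 3.6800.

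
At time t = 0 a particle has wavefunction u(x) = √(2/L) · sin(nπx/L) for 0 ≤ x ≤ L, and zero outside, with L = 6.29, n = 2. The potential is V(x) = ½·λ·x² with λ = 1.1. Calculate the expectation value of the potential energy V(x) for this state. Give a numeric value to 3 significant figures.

⟨V⟩ = ∫ V(x)·|u|² dx.
With sin²θ = (1 − cos2θ)/2 on 0 ≤ x ≤ L: ∫sin²(nπx/L) dx = L/2, ∫x·sin²(nπx/L) dx = L²/4, ∫x²·sin²(nπx/L) dx = L³·(1/6 − 1/(4n²π²)); higher powers xᵏ the same way, integrating xᵏ·cos(2nπx/L) by parts.
⟨V⟩ = 6.9778.

6.98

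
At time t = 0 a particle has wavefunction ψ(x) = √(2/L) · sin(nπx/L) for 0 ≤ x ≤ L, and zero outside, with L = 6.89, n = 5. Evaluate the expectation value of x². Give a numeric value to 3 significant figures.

15.7

⟨x²⟩ = ∫ x²·|ψ|² dx (integrals over the domain).
With sin²θ = (1 − cos2θ)/2 on 0 ≤ x ≤ L: ∫sin²(nπx/L) dx = L/2, ∫x·sin²(nπx/L) dx = L²/4, ∫x²·sin²(nπx/L) dx = L³·(1/6 − 1/(4n²π²)); higher powers xᵏ the same way, integrating xᵏ·cos(2nπx/L) by parts.
⟨x²⟩ = 15.728.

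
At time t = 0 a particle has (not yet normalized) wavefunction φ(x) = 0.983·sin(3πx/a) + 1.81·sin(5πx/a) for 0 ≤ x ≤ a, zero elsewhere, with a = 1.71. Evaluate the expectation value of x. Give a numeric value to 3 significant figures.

⟨x⟩ = ∫ x·|φ|² dx / ∫|φ|² dx (integrals over the domain).
On 0 ≤ x ≤ a (j ≠ l): ∫sin²(jπx/a) dx = a/2, ∫sin(jπx/a)·sin(lπx/a) dx = 0; diagonal moments ∫x·sin²(jπx/a) dx = a²/4, ∫x²·sin²(jπx/a) dx = a³·(1/6 − 1/(4j²π²)); cross terms ∫x·sin(jπx/a)·sin(lπx/a) dx = 0 for j + l even and −4jla²/(π²(j² − l²)²) for j + l odd, ∫x²·sin(jπx/a)·sin(lπx/a) dx = (−1)^(j+l)·4jla³/(π²(j² − l²)²); higher powers the same way via product-to-sum and parts.
State is unnormalized: ∫|φ|² dx = 3.6272, and ∫φ*·x·φ dx = 3.1013, so ⟨x⟩ = 3.1013 / 3.6272.
⟨x⟩ = 0.85500.

0.855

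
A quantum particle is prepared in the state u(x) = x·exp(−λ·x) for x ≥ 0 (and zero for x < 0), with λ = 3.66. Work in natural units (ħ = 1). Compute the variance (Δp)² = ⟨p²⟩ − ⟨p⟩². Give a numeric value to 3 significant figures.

Compute ⟨p⟩ and ⟨p²⟩ separately; (Δp)² = ⟨p²⟩ − ⟨p⟩².
Differentiate x·exp(−λ·x) with the product rule; every integrand then reduces to terms xʲ·e^(−2λx) on [0, ∞), with ∫₀^∞ xʲ·e^(−2λx) dx = j!/(2λ)^(j+1).
Normalization: ∫|u|² dx = 0.0050991.
⟨p⟩ = 0.0000 and ⟨p²⟩ = 13.396.
(Δp)² = 13.396 − (0.0000)² = 13.396.

13.4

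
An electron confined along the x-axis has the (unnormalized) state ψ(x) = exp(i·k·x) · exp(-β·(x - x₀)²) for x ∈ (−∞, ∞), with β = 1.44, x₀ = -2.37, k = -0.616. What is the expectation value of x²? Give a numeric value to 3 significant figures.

5.79

⟨x²⟩ = ∫ x²·|ψ|² dx / ∫|ψ|² dx (integrals over the domain).
Gaussian moments (u = x − x₀): ∫u^(2j)·e^(−2βu²) du = (2j−1)!!/(4β)^j · √(π/(2β)), odd powers integrate to 0; here √(π/(2β)) = 1.0444.
State is unnormalized: ∫|ψ|² dx = 1.0444, and ∫ψ*·x²·ψ dx = 6.0478, so ⟨x²⟩ = 6.0478 / 1.0444.
⟨x²⟩ = 5.7905.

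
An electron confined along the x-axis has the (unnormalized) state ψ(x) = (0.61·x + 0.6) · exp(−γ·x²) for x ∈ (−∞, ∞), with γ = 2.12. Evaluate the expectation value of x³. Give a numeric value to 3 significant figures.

0.0756

⟨x³⟩ = ∫ x³·|ψ|² dx / ∫|ψ|² dx (integrals over the domain).
Expand each integrand as polynomial × e^(−2γx²) and use ∫x^(2j)·e^(−2γx²) dx = (2j−1)!!/(4γ)^j · √(π/(2γ)), odd powers → 0; here √(π/(2γ)) = 0.86078.
State is unnormalized: ∫|ψ|² dx = 0.34765, and ∫ψ*·x³·ψ dx = 0.026286, so ⟨x³⟩ = 0.026286 / 0.34765.
⟨x³⟩ = 0.075612.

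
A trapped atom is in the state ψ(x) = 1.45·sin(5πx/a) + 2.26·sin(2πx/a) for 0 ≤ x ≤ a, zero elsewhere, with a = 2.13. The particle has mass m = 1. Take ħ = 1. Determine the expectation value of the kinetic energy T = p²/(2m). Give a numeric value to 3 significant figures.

T = −(ħ²/2m) d²/dx², so ⟨T⟩ = −(ħ²/2m) ∫ ψ*·ψ'' dx / ∫|ψ|² dx; with m = 1.
d²/dx² sin(jπx/a) = −(jπ/a)²·sin(jπx/a); on 0 ≤ x ≤ a, ∫sin²(jπx/a) dx = a/2 and ∫sin(jπx/a)·sin(lπx/a) dx = 0 for j ≠ l, so only diagonal terms survive in ∫|ψ|² and ∫ψ·ψ″; ∫ψ·ψ′ dx = [ψ²/2] between the walls = 0.
State is unnormalized: ∫|ψ|² dx = 7.6788, and ∫ψ*·(−ħ²/2m · ψ'') dx = 84.555, so ⟨T⟩ = 84.555 / 7.6788.
⟨T⟩ = 11.012.

11.0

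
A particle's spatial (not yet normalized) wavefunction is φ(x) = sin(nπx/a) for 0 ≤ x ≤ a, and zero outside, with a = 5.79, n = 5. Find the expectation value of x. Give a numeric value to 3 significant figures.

⟨x⟩ = ∫ x·|φ|² dx / ∫|φ|² dx (integrals over the domain).
With sin²θ = (1 − cos2θ)/2 on 0 ≤ x ≤ a: ∫sin²(nπx/a) dx = a/2, ∫x·sin²(nπx/a) dx = a²/4, ∫x²·sin²(nπx/a) dx = a³·(1/6 − 1/(4n²π²)); higher powers xᵏ the same way, integrating xᵏ·cos(2nπx/a) by parts.
State is unnormalized: ∫|φ|² dx = 2.8950, and ∫φ*·x·φ dx = 8.3810, so ⟨x⟩ = 8.3810 / 2.8950.
⟨x⟩ = 2.8950.

2.90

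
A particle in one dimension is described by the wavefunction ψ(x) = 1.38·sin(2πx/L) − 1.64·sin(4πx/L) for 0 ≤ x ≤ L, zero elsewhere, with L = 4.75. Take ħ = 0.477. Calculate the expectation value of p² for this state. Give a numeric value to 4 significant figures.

1.097

p² ψ = −ħ² d²ψ/dx²; ⟨p²⟩ = −ħ² ∫ ψ*·ψ'' dx / ∫|ψ|² dx.
d²/dx² sin(jπx/L) = −(jπ/L)²·sin(jπx/L); on 0 ≤ x ≤ L, ∫sin²(jπx/L) dx = L/2 and ∫sin(jπx/L)·sin(lπx/L) dx = 0 for j ≠ l, so only diagonal terms survive in ∫|ψ|² and ∫ψ·ψ″; ∫ψ·ψ′ dx = [ψ²/2] between the walls = 0.
State is unnormalized: ∫|ψ|² dx = 10.911, and ∫ψ*·(−ħ² ψ'') dx = 11.973, so ⟨p²⟩ = 11.973 / 10.911.
⟨p²⟩ = 1.0974.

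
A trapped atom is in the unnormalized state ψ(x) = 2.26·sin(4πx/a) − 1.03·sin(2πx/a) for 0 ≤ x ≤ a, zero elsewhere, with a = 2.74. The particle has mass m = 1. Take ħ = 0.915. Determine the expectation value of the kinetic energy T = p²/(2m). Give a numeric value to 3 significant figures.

T = −(ħ²/2m) d²/dx², so ⟨T⟩ = −(ħ²/2m) ∫ ψ*·ψ'' dx / ∫|ψ|² dx; with m = 1.
d²/dx² sin(jπx/a) = −(jπ/a)²·sin(jπx/a); on 0 ≤ x ≤ a, ∫sin²(jπx/a) dx = a/2 and ∫sin(jπx/a)·sin(lπx/a) dx = 0 for j ≠ l, so only diagonal terms survive in ∫|ψ|² and ∫ψ·ψ″; ∫ψ·ψ′ dx = [ψ²/2] between the walls = 0.
State is unnormalized: ∫|ψ|² dx = 8.4508, and ∫ψ*·(−ħ²/2m · ψ'') dx = 64.812, so ⟨T⟩ = 64.812 / 8.4508.
⟨T⟩ = 7.6693.

7.67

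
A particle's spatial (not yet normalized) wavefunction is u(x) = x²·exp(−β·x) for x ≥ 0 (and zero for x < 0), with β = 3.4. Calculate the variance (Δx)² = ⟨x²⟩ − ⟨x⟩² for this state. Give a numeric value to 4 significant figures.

0.1081

Compute ⟨x⟩ and ⟨x²⟩ separately, then (Δx)² = ⟨x²⟩ − ⟨x⟩².
Every integrand reduces to terms xʲ·e^(−2βx) on [0, ∞); use ∫₀^∞ xʲ·e^(−2βx) dx = j!/(2β)^(j+1).
Normalization: ∫|u|² dx = 0.0016507.
⟨x⟩ = 0.73529 and ⟨x²⟩ = 0.64879.
(Δx)² = 0.64879 − (0.73529)² = 0.10813.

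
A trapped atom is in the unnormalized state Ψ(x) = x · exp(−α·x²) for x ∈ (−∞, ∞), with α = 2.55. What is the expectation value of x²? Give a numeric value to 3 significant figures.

⟨x²⟩ = ∫ x²·|Ψ|² dx / ∫|Ψ|² dx (integrals over the domain).
Expand each integrand as polynomial × e^(−2αx²) and use ∫x^(2j)·e^(−2αx²) dx = (2j−1)!!/(4α)^j · √(π/(2α)), odd powers → 0; here √(π/(2α)) = 0.78486.
State is unnormalized: ∫|Ψ|² dx = 0.076947, and ∫Ψ*·x²·Ψ dx = 0.022631, so ⟨x²⟩ = 0.022631 / 0.076947.
⟨x²⟩ = 0.29412.

0.294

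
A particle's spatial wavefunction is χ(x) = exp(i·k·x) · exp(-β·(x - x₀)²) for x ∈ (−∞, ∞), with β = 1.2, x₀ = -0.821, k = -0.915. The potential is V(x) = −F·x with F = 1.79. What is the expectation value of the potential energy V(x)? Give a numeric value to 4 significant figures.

1.470

⟨V⟩ = ∫ V(x)·|χ|² dx / ∫|χ|² dx.
Gaussian moments (u = x − x₀): ∫u^(2j)·e^(−2βu²) du = (2j−1)!!/(4β)^j · √(π/(2β)), odd powers integrate to 0; here √(π/(2β)) = 1.1441.
State is unnormalized: ∫|χ|² dx = 1.1441, and ∫χ*·V(x)·χ dx = 1.6814, so ⟨V⟩ = 1.6814 / 1.1441.
⟨V⟩ = 1.4696.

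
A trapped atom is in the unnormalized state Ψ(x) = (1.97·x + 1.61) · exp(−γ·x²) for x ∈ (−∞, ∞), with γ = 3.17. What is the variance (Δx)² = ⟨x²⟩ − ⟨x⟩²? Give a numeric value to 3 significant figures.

Compute ⟨x⟩ and ⟨x²⟩ separately, then (Δx)² = ⟨x²⟩ − ⟨x⟩².
Expand each integrand as polynomial × e^(−2γx²) and use ∫x^(2j)·e^(−2γx²) dx = (2j−1)!!/(4γ)^j · √(π/(2γ)), odd powers → 0; here √(π/(2γ)) = 0.70393.
Normalization: ∫|Ψ|² dx = 2.0401.
⟨x⟩ = 0.17262 and ⟨x²⟩ = 0.095522.
(Δx)² = 0.095522 − (0.17262)² = 0.065725.

0.0657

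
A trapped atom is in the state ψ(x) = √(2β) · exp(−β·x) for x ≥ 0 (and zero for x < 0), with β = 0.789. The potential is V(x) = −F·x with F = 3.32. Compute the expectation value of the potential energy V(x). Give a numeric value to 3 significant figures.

⟨V⟩ = ∫ V(x)·|ψ|² dx.
Every integrand reduces to terms xʲ·e^(−2βx) on [0, ∞); use ∫₀^∞ xʲ·e^(−2βx) dx = j!/(2β)^(j+1).
⟨V⟩ = -2.1039.

-2.10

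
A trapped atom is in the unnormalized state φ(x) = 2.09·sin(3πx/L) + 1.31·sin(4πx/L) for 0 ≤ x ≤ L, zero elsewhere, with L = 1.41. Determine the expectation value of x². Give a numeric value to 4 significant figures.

⟨x²⟩ = ∫ x²·|φ|² dx / ∫|φ|² dx (integrals over the domain).
On 0 ≤ x ≤ L (j ≠ l): ∫sin²(jπx/L) dx = L/2, ∫sin(jπx/L)·sin(lπx/L) dx = 0; diagonal moments ∫x·sin²(jπx/L) dx = L²/4, ∫x²·sin²(jπx/L) dx = L³·(1/6 − 1/(4j²π²)); cross terms ∫x·sin(jπx/L)·sin(lπx/L) dx = 0 for j + l even and −4jlL²/(π²(j² − l²)²) for j + l odd, ∫x²·sin(jπx/L)·sin(lπx/L) dx = (−1)^(j+l)·4jlL³/(π²(j² − l²)²); higher powers the same way via product-to-sum and parts.
State is unnormalized: ∫|φ|² dx = 4.2894, and ∫φ*·x²·φ dx = 1.2770, so ⟨x²⟩ = 1.2770 / 4.2894.
⟨x²⟩ = 0.29770.

0.2977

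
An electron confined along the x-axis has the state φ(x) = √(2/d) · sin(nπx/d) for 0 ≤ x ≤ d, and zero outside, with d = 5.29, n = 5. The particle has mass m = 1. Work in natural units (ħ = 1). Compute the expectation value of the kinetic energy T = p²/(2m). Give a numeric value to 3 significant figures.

4.41

T = −(ħ²/2m) d²/dx², so ⟨T⟩ = −(ħ²/2m) ∫ φ*·φ'' dx; with m = 1.
d/dx sin(nπx/d) = (nπ/d)·cos(nπx/d) and d²/dx² sin(nπx/d) = −(nπ/d)²·sin(nπx/d); on 0 ≤ x ≤ d, ∫sin²(nπx/d) dx = d/2 and ∫sin(nπx/d)·cos(nπx/d) dx = 0.
⟨T⟩ = 4.4086.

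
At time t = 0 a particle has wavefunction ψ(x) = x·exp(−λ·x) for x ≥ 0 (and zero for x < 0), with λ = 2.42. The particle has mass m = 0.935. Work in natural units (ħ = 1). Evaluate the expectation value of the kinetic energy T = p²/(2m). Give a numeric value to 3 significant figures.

3.13

T = −(ħ²/2m) d²/dx², so ⟨T⟩ = −(ħ²/2m) ∫ ψ*·ψ'' dx / ∫|ψ|² dx; with m = 0.935.
Differentiate x·exp(−λ·x) with the product rule; every integrand then reduces to terms xʲ·e^(−2λx) on [0, ∞), with ∫₀^∞ xʲ·e^(−2λx) dx = j!/(2λ)^(j+1).
State is unnormalized: ∫|ψ|² dx = 0.017640, and ∫ψ*·(−ħ²/2m · ψ'') dx = 0.055244, so ⟨T⟩ = 0.055244 / 0.017640.
⟨T⟩ = 3.1318.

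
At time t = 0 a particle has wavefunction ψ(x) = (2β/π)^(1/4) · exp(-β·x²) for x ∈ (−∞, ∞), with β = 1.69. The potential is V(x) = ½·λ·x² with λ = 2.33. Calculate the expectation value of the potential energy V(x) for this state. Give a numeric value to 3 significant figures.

0.172

⟨V⟩ = ∫ V(x)·|ψ|² dx.
Gaussian moments: ∫x^(2j)·e^(−2βx²) dx = (2j−1)!!/(4β)^j · √(π/(2β)), odd powers integrate to 0; here √(π/(2β)) = 0.96409.
⟨V⟩ = 0.17234.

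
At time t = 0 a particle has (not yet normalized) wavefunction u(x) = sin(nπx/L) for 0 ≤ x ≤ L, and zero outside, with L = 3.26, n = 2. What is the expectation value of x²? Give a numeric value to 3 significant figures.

3.41

⟨x²⟩ = ∫ x²·|u|² dx / ∫|u|² dx (integrals over the domain).
With sin²θ = (1 − cos2θ)/2 on 0 ≤ x ≤ L: ∫sin²(nπx/L) dx = L/2, ∫x·sin²(nπx/L) dx = L²/4, ∫x²·sin²(nπx/L) dx = L³·(1/6 − 1/(4n²π²)); higher powers xᵏ the same way, integrating xᵏ·cos(2nπx/L) by parts.
State is unnormalized: ∫|u|² dx = 1.6300, and ∫u*·x²·u dx = 5.5549, so ⟨x²⟩ = 5.5549 / 1.6300.
⟨x²⟩ = 3.4079.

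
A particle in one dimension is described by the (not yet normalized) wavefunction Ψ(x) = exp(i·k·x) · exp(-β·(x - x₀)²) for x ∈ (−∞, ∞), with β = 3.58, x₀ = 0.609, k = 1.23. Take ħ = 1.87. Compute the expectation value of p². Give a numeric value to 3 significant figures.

17.8

p² Ψ = −ħ² d²Ψ/dx²; ⟨p²⟩ = −ħ² ∫ Ψ*·Ψ'' dx / ∫|Ψ|² dx.
Gaussian moments (u = x − x₀): ∫u^(2j)·e^(−2βu²) du = (2j−1)!!/(4β)^j · √(π/(2β)), odd powers integrate to 0; here √(π/(2β)) = 0.66240. Derivatives: Ψ′ = (ik − 2βu)·Ψ, Ψ″ = ((ik − 2βu)² − 2β)·Ψ; the odd-in-u pieces drop out.
State is unnormalized: ∫|Ψ|² dx = 0.66240, and ∫Ψ*·(−ħ² Ψ'') dx = 11.797, so ⟨p²⟩ = 11.797 / 0.66240.
⟨p²⟩ = 17.809.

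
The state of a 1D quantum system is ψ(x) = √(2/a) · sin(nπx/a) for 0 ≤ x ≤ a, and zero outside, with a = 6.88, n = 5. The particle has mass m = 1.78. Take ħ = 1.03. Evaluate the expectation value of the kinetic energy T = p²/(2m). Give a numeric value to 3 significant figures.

T = −(ħ²/2m) d²/dx², so ⟨T⟩ = −(ħ²/2m) ∫ ψ*·ψ'' dx; with m = 1.78.
d/dx sin(nπx/a) = (nπ/a)·cos(nπx/a) and d²/dx² sin(nπx/a) = −(nπ/a)²·sin(nπx/a); on 0 ≤ x ≤ a, ∫sin²(nπx/a) dx = a/2 and ∫sin(nπx/a)·cos(nπx/a) dx = 0.
⟨T⟩ = 1.5534.

1.55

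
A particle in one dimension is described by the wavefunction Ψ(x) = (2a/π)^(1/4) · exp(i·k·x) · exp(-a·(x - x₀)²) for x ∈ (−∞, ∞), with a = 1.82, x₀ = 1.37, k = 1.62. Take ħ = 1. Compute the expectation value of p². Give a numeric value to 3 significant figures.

4.44

p² Ψ = −ħ² d²Ψ/dx²; ⟨p²⟩ = −ħ² ∫ Ψ*·Ψ'' dx.
Gaussian moments (u = x − x₀): ∫u^(2j)·e^(−2au²) du = (2j−1)!!/(4a)^j · √(π/(2a)), odd powers integrate to 0; here √(π/(2a)) = 0.92902. Derivatives: Ψ′ = (ik − 2au)·Ψ, Ψ″ = ((ik − 2au)² − 2a)·Ψ; the odd-in-u pieces drop out.
⟨p²⟩ = 4.4444.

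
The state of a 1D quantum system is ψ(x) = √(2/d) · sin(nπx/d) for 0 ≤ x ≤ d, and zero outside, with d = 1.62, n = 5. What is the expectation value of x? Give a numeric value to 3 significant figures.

⟨x⟩ = ∫ x·|ψ|² dx (integrals over the domain).
With sin²θ = (1 − cos2θ)/2 on 0 ≤ x ≤ d: ∫sin²(nπx/d) dx = d/2, ∫x·sin²(nπx/d) dx = d²/4, ∫x²·sin²(nπx/d) dx = d³·(1/6 − 1/(4n²π²)); higher powers xᵏ the same way, integrating xᵏ·cos(2nπx/d) by parts.
⟨x⟩ = 0.81000.

0.810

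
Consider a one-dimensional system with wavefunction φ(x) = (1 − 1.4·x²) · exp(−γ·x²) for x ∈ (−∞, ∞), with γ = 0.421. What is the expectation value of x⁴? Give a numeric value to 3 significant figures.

⟨x⁴⟩ = ∫ x⁴·|φ|² dx / ∫|φ|² dx (integrals over the domain).
Expand each integrand as polynomial × e^(−2γx²) and use ∫x^(2j)·e^(−2γx²) dx = (2j−1)!!/(4γ)^j · √(π/(2γ)), odd powers → 0; here √(π/(2γ)) = 1.9316.
State is unnormalized: ∫|φ|² dx = 2.7250, and ∫φ*·x⁴·φ dx = 34.486, so ⟨x⁴⟩ = 34.486 / 2.7250.
⟨x⁴⟩ = 12.655.

12.7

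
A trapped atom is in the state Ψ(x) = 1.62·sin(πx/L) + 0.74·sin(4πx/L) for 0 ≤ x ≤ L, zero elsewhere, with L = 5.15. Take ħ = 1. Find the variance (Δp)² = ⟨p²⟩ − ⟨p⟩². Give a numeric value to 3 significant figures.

1.34

Compute ⟨p⟩ and ⟨p²⟩ separately; (Δp)² = ⟨p²⟩ − ⟨p⟩².
d²/dx² sin(jπx/L) = −(jπ/L)²·sin(jπx/L); on 0 ≤ x ≤ L, ∫sin²(jπx/L) dx = L/2 and ∫sin(jπx/L)·sin(lπx/L) dx = 0 for j ≠ l, so only diagonal terms survive in ∫|Ψ|² and ∫Ψ·Ψ″; ∫Ψ·Ψ′ dx = [Ψ²/2] between the walls = 0.
Normalization: ∫|Ψ|² dx = 8.1679.
⟨p⟩ = 0.0000 and ⟨p²⟩ = 1.3357.
(Δp)² = 1.3357 − (0.0000)² = 1.3357.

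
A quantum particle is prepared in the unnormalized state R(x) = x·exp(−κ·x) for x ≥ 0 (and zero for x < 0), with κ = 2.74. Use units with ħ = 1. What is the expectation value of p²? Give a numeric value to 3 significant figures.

7.51

p² R = −ħ² d²R/dx²; ⟨p²⟩ = −ħ² ∫ R*·R'' dx / ∫|R|² dx.
Differentiate x·exp(−κ·x) with the product rule; every integrand then reduces to terms xʲ·e^(−2κx) on [0, ∞), with ∫₀^∞ xʲ·e^(−2κx) dx = j!/(2κ)^(j+1).
State is unnormalized: ∫|R|² dx = 0.012153, and ∫R*·(−ħ² R'') dx = 0.091241, so ⟨p²⟩ = 0.091241 / 0.012153.
⟨p²⟩ = 7.5076.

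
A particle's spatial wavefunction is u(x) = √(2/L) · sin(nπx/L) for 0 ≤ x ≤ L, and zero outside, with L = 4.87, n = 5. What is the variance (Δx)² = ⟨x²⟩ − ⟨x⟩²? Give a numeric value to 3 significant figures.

1.93

Compute ⟨x⟩ and ⟨x²⟩ separately, then (Δx)² = ⟨x²⟩ − ⟨x⟩².
With sin²θ = (1 − cos2θ)/2 on 0 ≤ x ≤ L: ∫sin²(nπx/L) dx = L/2, ∫x·sin²(nπx/L) dx = L²/4, ∫x²·sin²(nπx/L) dx = L³·(1/6 − 1/(4n²π²)); higher powers xᵏ the same way, integrating xᵏ·cos(2nπx/L) by parts.
⟨x⟩ = 2.4350 and ⟨x²⟩ = 7.8576.
(Δx)² = 7.8576 − (2.4350)² = 1.9283.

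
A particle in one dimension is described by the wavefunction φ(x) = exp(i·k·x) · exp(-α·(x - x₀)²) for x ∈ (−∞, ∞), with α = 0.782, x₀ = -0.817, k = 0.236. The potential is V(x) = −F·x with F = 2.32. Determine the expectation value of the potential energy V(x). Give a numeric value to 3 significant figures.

1.90

⟨V⟩ = ∫ V(x)·|φ|² dx / ∫|φ|² dx.
Gaussian moments (u = x − x₀): ∫u^(2j)·e^(−2αu²) du = (2j−1)!!/(4α)^j · √(π/(2α)), odd powers integrate to 0; here √(π/(2α)) = 1.4173.
State is unnormalized: ∫|φ|² dx = 1.4173, and ∫φ*·V(x)·φ dx = 2.6864, so ⟨V⟩ = 2.6864 / 1.4173.
⟨V⟩ = 1.8954.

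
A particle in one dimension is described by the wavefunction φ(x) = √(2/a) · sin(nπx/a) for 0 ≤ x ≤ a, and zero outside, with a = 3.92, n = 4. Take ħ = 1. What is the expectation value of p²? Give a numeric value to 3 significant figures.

10.3

p² φ = −ħ² d²φ/dx²; ⟨p²⟩ = −ħ² ∫ φ*·φ'' dx.
d/dx sin(nπx/a) = (nπ/a)·cos(nπx/a) and d²/dx² sin(nπx/a) = −(nπ/a)²·sin(nπx/a); on 0 ≤ x ≤ a, ∫sin²(nπx/a) dx = a/2 and ∫sin(nπx/a)·cos(nπx/a) dx = 0.
⟨p²⟩ = 10.277.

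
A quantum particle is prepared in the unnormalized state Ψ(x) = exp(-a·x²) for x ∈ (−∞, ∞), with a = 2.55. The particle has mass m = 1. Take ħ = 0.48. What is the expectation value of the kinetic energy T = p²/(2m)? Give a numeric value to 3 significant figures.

0.294

T = −(ħ²/2m) d²/dx², so ⟨T⟩ = −(ħ²/2m) ∫ Ψ*·Ψ'' dx / ∫|Ψ|² dx; with m = 1.
Gaussian moments: ∫x^(2j)·e^(−2ax²) dx = (2j−1)!!/(4a)^j · √(π/(2a)), odd powers integrate to 0; here √(π/(2a)) = 0.78486. Derivatives: d/dx e^(−ax²) = −2ax·e^(−ax²), d²/dx² e^(−ax²) = (4a²x² − 2a)·e^(−ax²).
State is unnormalized: ∫|Ψ|² dx = 0.78486, and ∫Ψ*·(−ħ²/2m · Ψ'') dx = 0.23056, so ⟨T⟩ = 0.23056 / 0.78486.
⟨T⟩ = 0.29376.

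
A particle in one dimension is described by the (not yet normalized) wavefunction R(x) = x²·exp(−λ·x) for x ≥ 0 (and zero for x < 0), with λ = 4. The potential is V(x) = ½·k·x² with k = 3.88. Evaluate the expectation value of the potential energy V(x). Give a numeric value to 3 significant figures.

0.909

⟨V⟩ = ∫ V(x)·|R|² dx / ∫|R|² dx.
Every integrand reduces to terms xʲ·e^(−2λx) on [0, ∞); use ∫₀^∞ xʲ·e^(−2λx) dx = j!/(2λ)^(j+1).
State is unnormalized: ∫|R|² dx = 0.00073242, and ∫R*·V(x)·R dx = 0.00066605, so ⟨V⟩ = 0.00066605 / 0.00073242.
⟨V⟩ = 0.90938.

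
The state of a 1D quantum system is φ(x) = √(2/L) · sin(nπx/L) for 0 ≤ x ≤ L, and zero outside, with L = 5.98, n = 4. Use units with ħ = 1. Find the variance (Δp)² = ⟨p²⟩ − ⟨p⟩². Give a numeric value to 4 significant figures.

Compute ⟨p⟩ and ⟨p²⟩ separately; (Δp)² = ⟨p²⟩ − ⟨p⟩².
d/dx sin(nπx/L) = (nπ/L)·cos(nπx/L) and d²/dx² sin(nπx/L) = −(nπ/L)²·sin(nπx/L); on 0 ≤ x ≤ L, ∫sin²(nπx/L) dx = L/2 and ∫sin(nπx/L)·cos(nπx/L) dx = 0.
⟨p⟩ = 0.0000 and ⟨p²⟩ = 4.4159.
(Δp)² = 4.4159 − (0.0000)² = 4.4159.

4.416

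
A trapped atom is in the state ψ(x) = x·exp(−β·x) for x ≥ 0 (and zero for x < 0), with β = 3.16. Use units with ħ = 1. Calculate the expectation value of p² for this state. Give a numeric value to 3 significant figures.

p² ψ = −ħ² d²ψ/dx²; ⟨p²⟩ = −ħ² ∫ ψ*·ψ'' dx / ∫|ψ|² dx.
Differentiate x·exp(−β·x) with the product rule; every integrand then reduces to terms xʲ·e^(−2βx) on [0, ∞), with ∫₀^∞ xʲ·e^(−2βx) dx = j!/(2β)^(j+1).
State is unnormalized: ∫|ψ|² dx = 0.0079228, and ∫ψ*·(−ħ² ψ'') dx = 0.079114, so ⟨p²⟩ = 0.079114 / 0.0079228.
⟨p²⟩ = 9.9856.

9.99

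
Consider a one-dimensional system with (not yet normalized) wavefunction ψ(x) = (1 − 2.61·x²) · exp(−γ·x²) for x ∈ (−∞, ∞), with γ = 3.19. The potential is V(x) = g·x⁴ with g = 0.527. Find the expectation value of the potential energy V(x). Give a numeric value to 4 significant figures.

0.005678

⟨V⟩ = ∫ V(x)·|ψ|² dx / ∫|ψ|² dx.
Expand each integrand as polynomial × e^(−2γx²) and use ∫x^(2j)·e^(−2γx²) dx = (2j−1)!!/(4γ)^j · √(π/(2γ)), odd powers → 0; here √(π/(2γ)) = 0.70172.
State is unnormalized: ∫|ψ|² dx = 0.50273, and ∫ψ*·V(x)·ψ dx = 0.0028544, so ⟨V⟩ = 0.0028544 / 0.50273.
⟨V⟩ = 0.0056777.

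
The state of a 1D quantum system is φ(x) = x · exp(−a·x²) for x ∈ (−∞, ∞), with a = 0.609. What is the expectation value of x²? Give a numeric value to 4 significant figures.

⟨x²⟩ = ∫ x²·|φ|² dx / ∫|φ|² dx (integrals over the domain).
Expand each integrand as polynomial × e^(−2ax²) and use ∫x^(2j)·e^(−2ax²) dx = (2j−1)!!/(4a)^j · √(π/(2a)), odd powers → 0; here √(π/(2a)) = 1.6060.
State is unnormalized: ∫|φ|² dx = 0.65929, and ∫φ*·x²·φ dx = 0.81193, so ⟨x²⟩ = 0.81193 / 0.65929.
⟨x²⟩ = 1.2315.

1.232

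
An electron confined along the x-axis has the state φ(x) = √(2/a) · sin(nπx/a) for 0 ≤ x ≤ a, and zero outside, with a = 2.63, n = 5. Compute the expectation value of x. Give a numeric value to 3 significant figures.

1.32

⟨x⟩ = ∫ x·|φ|² dx (integrals over the domain).
With sin²θ = (1 − cos2θ)/2 on 0 ≤ x ≤ a: ∫sin²(nπx/a) dx = a/2, ∫x·sin²(nπx/a) dx = a²/4, ∫x²·sin²(nπx/a) dx = a³·(1/6 − 1/(4n²π²)); higher powers xᵏ the same way, integrating xᵏ·cos(2nπx/a) by parts.
⟨x⟩ = 1.3150.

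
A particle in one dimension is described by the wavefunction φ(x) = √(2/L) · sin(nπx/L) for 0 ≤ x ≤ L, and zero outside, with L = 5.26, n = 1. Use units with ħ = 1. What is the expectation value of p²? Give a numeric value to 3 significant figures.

0.357

p² φ = −ħ² d²φ/dx²; ⟨p²⟩ = −ħ² ∫ φ*·φ'' dx.
d/dx sin(nπx/L) = (nπ/L)·cos(nπx/L) and d²/dx² sin(nπx/L) = −(nπ/L)²·sin(nπx/L); on 0 ≤ x ≤ L, ∫sin²(nπx/L) dx = L/2 and ∫sin(nπx/L)·cos(nπx/L) dx = 0.
⟨p²⟩ = 0.35672.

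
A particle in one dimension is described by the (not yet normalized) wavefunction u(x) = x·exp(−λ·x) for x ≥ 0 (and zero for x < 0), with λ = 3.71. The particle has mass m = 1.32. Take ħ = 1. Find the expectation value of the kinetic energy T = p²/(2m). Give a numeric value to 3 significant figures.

T = −(ħ²/2m) d²/dx², so ⟨T⟩ = −(ħ²/2m) ∫ u*·u'' dx / ∫|u|² dx; with m = 1.32.
Differentiate x·exp(−λ·x) with the product rule; every integrand then reduces to terms xʲ·e^(−2λx) on [0, ∞), with ∫₀^∞ xʲ·e^(−2λx) dx = j!/(2λ)^(j+1).
State is unnormalized: ∫|u|² dx = 0.0048957, and ∫u*·(−ħ²/2m · u'') dx = 0.025525, so ⟨T⟩ = 0.025525 / 0.0048957.
⟨T⟩ = 5.2137.

5.21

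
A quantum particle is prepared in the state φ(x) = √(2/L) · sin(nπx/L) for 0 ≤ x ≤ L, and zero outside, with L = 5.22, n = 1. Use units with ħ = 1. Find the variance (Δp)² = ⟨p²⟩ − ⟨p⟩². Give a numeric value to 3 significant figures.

Compute ⟨p⟩ and ⟨p²⟩ separately; (Δp)² = ⟨p²⟩ − ⟨p⟩².
d/dx sin(nπx/L) = (nπ/L)·cos(nπx/L) and d²/dx² sin(nπx/L) = −(nπ/L)²·sin(nπx/L); on 0 ≤ x ≤ L, ∫sin²(nπx/L) dx = L/2 and ∫sin(nπx/L)·cos(nπx/L) dx = 0.
⟨p⟩ = 0.0000 and ⟨p²⟩ = 0.36221.
(Δp)² = 0.36221 − (0.0000)² = 0.36221.

0.362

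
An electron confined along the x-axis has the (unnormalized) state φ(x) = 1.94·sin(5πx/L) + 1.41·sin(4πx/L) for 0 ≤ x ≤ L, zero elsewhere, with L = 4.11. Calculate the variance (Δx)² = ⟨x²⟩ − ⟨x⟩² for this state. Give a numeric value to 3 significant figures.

0.755

Compute ⟨x⟩ and ⟨x²⟩ separately, then (Δx)² = ⟨x²⟩ − ⟨x⟩².
On 0 ≤ x ≤ L (j ≠ l): ∫sin²(jπx/L) dx = L/2, ∫sin(jπx/L)·sin(lπx/L) dx = 0; diagonal moments ∫x·sin²(jπx/L) dx = L²/4, ∫x²·sin²(jπx/L) dx = L³·(1/6 − 1/(4j²π²)); cross terms ∫x·sin(jπx/L)·sin(lπx/L) dx = 0 for j + l even and −4jlL²/(π²(j² − l²)²) for j + l odd, ∫x²·sin(jπx/L)·sin(lπx/L) dx = (−1)^(j+l)·4jlL³/(π²(j² − l²)²); higher powers the same way via product-to-sum and parts.
Normalization: ∫|φ|² dx = 11.820.
⟨x⟩ = 1.2726 and ⟨x²⟩ = 2.3741.
(Δx)² = 2.3741 − (1.2726)² = 0.75463.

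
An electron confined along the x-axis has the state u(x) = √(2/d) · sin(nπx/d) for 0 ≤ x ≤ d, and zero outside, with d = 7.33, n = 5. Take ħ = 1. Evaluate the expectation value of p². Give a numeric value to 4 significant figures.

4.592

p² u = −ħ² d²u/dx²; ⟨p²⟩ = −ħ² ∫ u*·u'' dx.
d/dx sin(nπx/d) = (nπ/d)·cos(nπx/d) and d²/dx² sin(nπx/d) = −(nπ/d)²·sin(nπx/d); on 0 ≤ x ≤ d, ∫sin²(nπx/d) dx = d/2 and ∫sin(nπx/d)·cos(nπx/d) dx = 0.
⟨p²⟩ = 4.5923.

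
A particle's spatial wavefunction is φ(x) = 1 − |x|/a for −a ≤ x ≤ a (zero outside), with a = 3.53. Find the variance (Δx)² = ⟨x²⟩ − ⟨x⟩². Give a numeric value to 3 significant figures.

Compute ⟨x⟩ and ⟨x²⟩ separately, then (Δx)² = ⟨x²⟩ − ⟨x⟩².
φ is even, so ∫ over [−a, a] = 2∫₀ᵃ with φ = 1 − x/a there: ∫₀ᵃ (1 − x/a)² dx = a/3, ∫₀ᵃ x²(1 − x/a)² dx = a³/30, ∫₀ᵃ x⁴(1 − x/a)² dx = a⁵/105.
Normalization: ∫|φ|² dx = 2.3533.
⟨x⟩ = 0.0000 and ⟨x²⟩ = 1.2461.
(Δx)² = 1.2461 − (0.0000)² = 1.2461.

1.25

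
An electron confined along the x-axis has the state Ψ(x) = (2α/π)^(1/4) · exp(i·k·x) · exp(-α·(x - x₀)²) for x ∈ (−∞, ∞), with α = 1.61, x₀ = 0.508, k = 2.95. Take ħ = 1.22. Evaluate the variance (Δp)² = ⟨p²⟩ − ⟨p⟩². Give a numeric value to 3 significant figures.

2.40

Compute ⟨p⟩ and ⟨p²⟩ separately; (Δp)² = ⟨p²⟩ − ⟨p⟩².
Gaussian moments (u = x − x₀): ∫u^(2j)·e^(−2αu²) du = (2j−1)!!/(4α)^j · √(π/(2α)), odd powers integrate to 0; here √(π/(2α)) = 0.98775. Derivatives: Ψ′ = (ik − 2αu)·Ψ, Ψ″ = ((ik − 2αu)² − 2α)·Ψ; the odd-in-u pieces drop out.
⟨p⟩ = 3.5990 and ⟨p²⟩ = 15.349.
(Δp)² = 15.349 − (3.5990)² = 2.3963.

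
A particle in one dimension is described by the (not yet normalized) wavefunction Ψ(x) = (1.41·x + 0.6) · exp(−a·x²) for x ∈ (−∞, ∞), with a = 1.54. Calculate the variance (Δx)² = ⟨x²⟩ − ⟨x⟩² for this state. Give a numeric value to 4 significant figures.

0.1540

Compute ⟨x⟩ and ⟨x²⟩ separately, then (Δx)² = ⟨x²⟩ − ⟨x⟩².
Expand each integrand as polynomial × e^(−2ax²) and use ∫x^(2j)·e^(−2ax²) dx = (2j−1)!!/(4a)^j · √(π/(2a)), odd powers → 0; here √(π/(2a)) = 1.0099.
Normalization: ∫|Ψ|² dx = 0.68954.
⟨x⟩ = 0.40231 and ⟨x²⟩ = 0.31582.
(Δx)² = 0.31582 − (0.40231)² = 0.15396.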